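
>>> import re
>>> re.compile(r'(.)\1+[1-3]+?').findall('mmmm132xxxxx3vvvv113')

['m', 'x', 'v']

`\1` has to match the exact text group 1 already captured.
One capturing group, so `findall` returns just the captured substring from each match — 3 in all.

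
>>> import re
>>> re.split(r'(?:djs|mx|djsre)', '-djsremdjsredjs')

['-', 'rem', 're', '']

The regex engine tests alternatives in the order written; an earlier branch that matches wins even if a later one would match more.
Matches to split on: at [1:4] → 'djs'; at [7:10] → 'djs'; at [12:15] → 'djs'.
The string is cut at each match, leaving 4 pieces.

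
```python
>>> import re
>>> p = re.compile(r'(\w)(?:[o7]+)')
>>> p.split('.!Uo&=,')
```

With a capturing group present, the delimiter's captured portion is kept in the result list.

['.!', 'U', '&=,']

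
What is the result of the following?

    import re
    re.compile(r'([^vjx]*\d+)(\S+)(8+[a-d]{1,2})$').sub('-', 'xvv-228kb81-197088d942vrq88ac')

The pattern matches zero or more of any character except [vjx], then one or more of a digit (captured); then one or more of a non-whitespace character (captured); then one or more of the literal '8', then 1 to 2 of a character in [a-d] (captured); then anchored at the end.
Matches: at [3:29] → '-228kb81-197088d942vrq88ac'.
Every occurrence is swapped for '-'.

'xvv-'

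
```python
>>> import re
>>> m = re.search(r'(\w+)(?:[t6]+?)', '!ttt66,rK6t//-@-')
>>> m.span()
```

This matches one or more of a word character (captured); then one or more of one of [t6] (lazy) (non-capturing group).
Unlike `match`, `search` isn't anchored — it looks for the pattern anywhere in the string.
The match spans [1:6] → 'ttt66'.
Captured: group 1 = 'ttt6'.

(1, 6)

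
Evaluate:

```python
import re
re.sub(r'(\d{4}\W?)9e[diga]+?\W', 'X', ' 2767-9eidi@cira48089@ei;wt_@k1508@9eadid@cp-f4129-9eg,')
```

' Xcira48089@ei;wt_@kXcp-fX'

The pattern matches exactly 4 of a digit, then optionally a non-word character (captured); then the literal '9e', then one or more of one of [diga] (lazy), then a non-word character.
Every occurrence is swapped for 'X'.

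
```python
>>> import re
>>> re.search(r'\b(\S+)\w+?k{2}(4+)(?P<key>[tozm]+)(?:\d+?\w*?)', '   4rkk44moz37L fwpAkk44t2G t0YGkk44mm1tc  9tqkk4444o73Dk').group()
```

'4rkk44moz3'

This matches a word boundary (`\b`, zero-width); then one or more of a non-whitespace character (captured); then one or more of a word character (lazy), then exactly 2 of the literal 'k'; then one or more of a literal '4' (captured); then one or more of one of [tozm] (captured as 'key'); then one or more of a digit (lazy), then zero or more of a word character (lazy) (non-capturing group).
Because the quantifier is non-greedy, it stops expanding at the earliest point where the rest of the pattern can succeed.
`re.search` tries every starting position until one works.
The match spans [3:13] → '4rkk44moz3'.
Captured: group 1 = '4', group 2 = '44', group 3 = 'moz'.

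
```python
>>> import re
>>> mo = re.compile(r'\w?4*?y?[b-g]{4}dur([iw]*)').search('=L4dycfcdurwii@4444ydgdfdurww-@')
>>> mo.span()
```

Pattern: optionally a word character, then zero or more of a literal '4' (lazy); then optionally a literal 'y'; then exactly 4 of a character in [b-g], then the literal 'dur'; then zero or more of one of [iw] (captured).
The match spans [15:29] → '4444ydgdfdurww'.

(15, 29)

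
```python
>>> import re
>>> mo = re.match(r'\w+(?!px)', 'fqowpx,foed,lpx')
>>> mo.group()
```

'fqowpx'

`(?!…)`/`(?<!…)` only lets a position through if the neighbouring text does NOT match; no characters are consumed.
With `match`, the pattern is implicitly anchored at the beginning.
The match spans [0:6] → 'fqowpx'.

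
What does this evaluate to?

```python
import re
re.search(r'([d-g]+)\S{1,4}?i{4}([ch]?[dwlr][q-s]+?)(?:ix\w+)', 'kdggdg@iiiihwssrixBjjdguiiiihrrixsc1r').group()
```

'dggdg@iiiihwssrixBjjdguiiiihrrixsc1r'

The match spans [1:37] → 'dggdg@iiiihwssrixBjjdguiiiihrrixsc1r'.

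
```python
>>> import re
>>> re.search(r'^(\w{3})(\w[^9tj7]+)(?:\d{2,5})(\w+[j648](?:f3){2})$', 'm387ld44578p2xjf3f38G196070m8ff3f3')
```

None

The pattern matches anchored at the start of the string; then exactly 3 of a word character (captured); then a word character, then one or more of any character except [9tj7] (captured); then 2 to 5 of a digit (non-capturing group); then one or more of a word character, then one of [j648], then the literal 'f3' repeated 2 times (captured); then anchored at the end.
`re.search` scans for the first position where the pattern succeeds.
Here nothing in the string fits, so the call returns None.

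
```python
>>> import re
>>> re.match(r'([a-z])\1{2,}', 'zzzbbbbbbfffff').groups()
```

('z',)

The match spans [0:3] → 'zzz'.
Captured: group 1 = 'z'.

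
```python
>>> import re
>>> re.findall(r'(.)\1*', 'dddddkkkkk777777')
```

['d', 'k', '7']

`\1` has to match the exact text group 1 already captured.
Matches: at [0:5] match 'ddddd', group 1 = 'd'; at [5:10] match 'kkkkk', group 1 = 'k'; at [10:16] match '777777', group 1 = '7'.
One capturing group, so `findall` returns just the captured substring from each match — 3 in all.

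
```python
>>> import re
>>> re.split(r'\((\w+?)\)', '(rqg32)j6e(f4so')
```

['', 'rqg32', 'j6e(f4so']

Matches to split on: at [0:7] → '(rqg32)'.
`re.split` interleaves the captured-group text with the surrounding fragments.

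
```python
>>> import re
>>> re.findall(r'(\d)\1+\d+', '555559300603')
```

The backreference `\1` re-matches whatever the first group consumed, character for character.
One capturing group, so `findall` returns just the captured substring from the one match — 1 in all.

['5']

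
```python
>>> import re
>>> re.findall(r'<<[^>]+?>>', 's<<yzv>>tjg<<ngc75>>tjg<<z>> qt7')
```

['<<yzv>>', '<<ngc75>>', '<<z>>']

Scanning left to right: at [1:8] → '<<yzv>>'; at [11:20] → '<<ngc75>>'; at [23:28] → '<<z>>'.
`findall` yields the raw match text (3 of them) because the pattern has no groups.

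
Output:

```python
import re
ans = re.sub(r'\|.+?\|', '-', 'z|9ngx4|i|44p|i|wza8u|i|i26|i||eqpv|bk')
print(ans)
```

Every occurrence is swapped for '-'.

z-i-i-i-i-bk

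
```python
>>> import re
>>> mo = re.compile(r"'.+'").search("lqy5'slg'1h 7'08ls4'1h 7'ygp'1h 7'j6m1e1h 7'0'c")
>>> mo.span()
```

(4, 46)

`re.search` scans for the first position where the pattern succeeds.
The match spans [4:46] → "'slg'1h 7'08ls4'1h 7'ygp'1h 7'j6m1e1h 7'0'".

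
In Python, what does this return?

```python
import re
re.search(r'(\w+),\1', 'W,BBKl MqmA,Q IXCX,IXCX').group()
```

After group 1 captures some text, `\1` only succeeds where that same text appears again.
`re.search` tries every starting position until one works.
The match spans [14:23] → 'IXCX,IXCX'.
Captured: group 1 = 'IXCX'.

'IXCX,IXCX'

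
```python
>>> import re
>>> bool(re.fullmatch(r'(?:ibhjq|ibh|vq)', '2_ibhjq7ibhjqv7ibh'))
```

False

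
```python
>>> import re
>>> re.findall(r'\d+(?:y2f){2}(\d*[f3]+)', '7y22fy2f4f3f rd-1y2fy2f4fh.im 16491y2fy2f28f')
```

['4f', '28f']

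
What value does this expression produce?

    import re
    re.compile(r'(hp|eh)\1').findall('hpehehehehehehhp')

['eh', 'eh', 'eh']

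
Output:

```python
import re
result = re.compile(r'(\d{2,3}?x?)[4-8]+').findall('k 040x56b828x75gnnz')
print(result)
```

Pattern: 2 to 3 of a digit (lazy), then optionally the literal 'x' (captured); then one or more of a character in [4-8].
With the lazy modifier that quantifier settles for the fewest repetitions that let the rest of the pattern succeed (the atoms after it are unaffected and can still be greedy).
Matches: at [2:8] match '040x56', group 1 = '040x'; at [9:12] match '828', group 1 = '82'.
`findall` collects group 1 from each match (2 total).

['040x', '82']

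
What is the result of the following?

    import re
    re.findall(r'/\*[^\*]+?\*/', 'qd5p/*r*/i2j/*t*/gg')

['/*r*/', '/*t*/']

Matches: at [4:9] → '/*r*/'; at [12:17] → '/*t*/'.
No capturing groups, so `findall` returns the 2 full match strings.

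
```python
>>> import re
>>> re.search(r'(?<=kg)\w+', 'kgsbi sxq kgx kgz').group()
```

Lookahead/lookbehind check context without consuming it, so the matched span excludes the asserted characters.
The match spans [2:5] → 'sbi'.

'sbi'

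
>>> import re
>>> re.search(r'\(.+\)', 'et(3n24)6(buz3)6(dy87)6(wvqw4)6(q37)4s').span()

(2, 36)

`search` walks the string left to right and returns the first match it finds.
The match spans [2:36] → '(3n24)6(buz3)6(dy87)6(wvqw4)6(q37)'.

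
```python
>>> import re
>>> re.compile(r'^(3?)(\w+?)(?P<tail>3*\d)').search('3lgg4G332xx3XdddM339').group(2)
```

'lgg'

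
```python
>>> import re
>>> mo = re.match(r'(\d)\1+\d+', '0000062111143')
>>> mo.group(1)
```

After group 1 captures some text, `\1` only succeeds where that same text appears again.
`match` is anchored at position 0; if the pattern doesn't fit there, it returns None.
The match spans [0:13] → '0000062111143'.
Captured: group 1 = '0'.

'0'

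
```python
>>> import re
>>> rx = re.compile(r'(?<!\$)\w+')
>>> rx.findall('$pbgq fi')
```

['bgq', 'fi']

A negative assertion filters positions out without eating any characters.
Matches: at [2:5] → 'bgq'; at [6:8] → 'fi'.
No capturing groups, so `findall` returns the 2 full match strings.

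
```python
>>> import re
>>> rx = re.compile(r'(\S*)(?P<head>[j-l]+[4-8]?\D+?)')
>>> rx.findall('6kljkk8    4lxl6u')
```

[('6kljk', 'k8 '), ('4lx', 'l6u')]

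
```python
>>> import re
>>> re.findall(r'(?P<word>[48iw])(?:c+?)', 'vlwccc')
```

Pattern: one of [48iw] (captured as 'word'); then one or more of a literal 'c' (lazy) (non-capturing group).
Walking the string: at [2:4] match 'wc', group 1 = 'w'.
`findall` collects group 1 from the one match (1 total).

['w']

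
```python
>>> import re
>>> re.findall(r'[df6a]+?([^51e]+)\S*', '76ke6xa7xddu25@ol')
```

Pattern: one or more of one of [df6a] (lazy); then one or more of any character except [51e] (captured); then zero or more of a non-whitespace character.
Walking the string: at [1:17] match '6ke6xa7xddu25@ol', group 1 = 'k'.
With a single group, `findall` returns only what that group captured — 1 item.

['k']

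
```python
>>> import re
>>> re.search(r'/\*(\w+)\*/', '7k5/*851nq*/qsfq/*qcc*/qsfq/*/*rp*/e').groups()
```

`search` walks the string left to right and returns the first match it finds.
The match spans [3:12] → '/*851nq*/'.
Captured: group 1 = '851nq'.

('851nq',)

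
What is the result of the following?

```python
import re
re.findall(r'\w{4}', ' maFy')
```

With no groups in the pattern, `findall` gives back each whole match — 1 here.

['maFy']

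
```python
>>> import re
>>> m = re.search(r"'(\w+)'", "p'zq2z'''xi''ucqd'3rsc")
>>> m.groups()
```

('zq2z',)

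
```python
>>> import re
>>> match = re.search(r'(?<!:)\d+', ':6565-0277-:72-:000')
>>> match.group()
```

The negative lookaround is zero-width — it rules out positions where the adjacent text would match, without consuming anything.
`search` walks the string left to right and returns the first match it finds.
The match spans [2:5] → '565'.

'565'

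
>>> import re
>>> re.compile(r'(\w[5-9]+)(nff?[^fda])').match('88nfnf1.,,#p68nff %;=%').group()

'88nfn'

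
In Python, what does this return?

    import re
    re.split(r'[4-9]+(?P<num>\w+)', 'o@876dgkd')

['o@', 'dgkd', '']

Pattern: one or more of a character in [4-9]; then one or more of a word character (captured as 'num').
Matches to split on: at [2:9] → '876dgkd'.
Because the pattern has a capturing group, `split` also inserts each captured text between the pieces.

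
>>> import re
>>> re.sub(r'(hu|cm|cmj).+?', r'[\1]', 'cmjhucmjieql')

'[cm][hu]mjieql'

Branches in `(...|...)` are attempted left-to-right; the first branch that allows the whole pattern to succeed is taken.
`\1` in the replacement pulls in group 1's text for each match.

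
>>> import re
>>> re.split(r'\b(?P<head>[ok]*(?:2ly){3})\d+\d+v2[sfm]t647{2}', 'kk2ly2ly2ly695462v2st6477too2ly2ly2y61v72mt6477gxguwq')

['', 'kk2ly2ly2ly', 'too2ly2ly2y61v72mt6477gxguwq']

This matches a word boundary (`\b`, zero-width); then zero or more of one of [ok], then the literal '2ly' repeated 3 times (captured as 'head'); then one or more of a digit; then one or more of a digit, then the literal 'v2'; then one of [sfm], then the literal 't64', then exactly 2 of the literal '7'.
Matches to split on: at [0:25] → 'kk2ly2ly2ly695462v2st6477'.
Because the pattern has a capturing group, `split` also inserts each captured text between the pieces.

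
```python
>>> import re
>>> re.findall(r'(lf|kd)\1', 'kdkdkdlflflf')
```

A backreference is literal: `\1` must see the identical characters the first group matched.
`findall` collects group 1 from each match (2 total).

['kd', 'lf']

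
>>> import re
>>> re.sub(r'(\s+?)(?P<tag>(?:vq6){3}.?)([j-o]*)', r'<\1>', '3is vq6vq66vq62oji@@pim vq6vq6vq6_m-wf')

'3is vq6vq66vq62oji@@pim< >-wf'

The pattern matches one or more of whitespace (lazy) (captured); then the literal 'vq6' repeated 3 times, then optionally any character (captured as 'tag'); then zero or more of a character in [j-o] (captured).
Matches: at [23:35] → ' vq6vq6vq6_m'.
`\1` in the replacement pulls in group 1's text for each match.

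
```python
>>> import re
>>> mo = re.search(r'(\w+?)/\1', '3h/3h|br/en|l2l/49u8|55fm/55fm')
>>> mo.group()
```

`\1` is not a pattern — it's the concrete string captured by group 1, re-applied verbatim.
`re.search` tries every starting position until one works.
The match spans [0:5] → '3h/3h'.
Captured: group 1 = '3h'.

'3h/3h'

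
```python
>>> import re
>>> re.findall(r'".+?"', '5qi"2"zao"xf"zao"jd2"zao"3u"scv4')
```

['"2"', '"xf"', '"jd2"', '"3u"']

With no groups in the pattern, `findall` gives back each whole match — 4 here.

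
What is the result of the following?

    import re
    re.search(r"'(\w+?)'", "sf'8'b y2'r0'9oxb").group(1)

'8'

Unlike `match`, `search` isn't anchored — it looks for the pattern anywhere in the string.
The match spans [2:5] → "'8'".
Captured: group 1 = '8'.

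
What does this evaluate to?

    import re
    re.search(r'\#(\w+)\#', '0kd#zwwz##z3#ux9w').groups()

The match spans [3:9] → '#zwwz#'.
Captured: group 1 = 'zwwz'.

('zwwz',)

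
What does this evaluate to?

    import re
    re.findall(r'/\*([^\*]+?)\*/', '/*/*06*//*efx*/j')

`findall` collects group 1 from each match (2 total).

['06', 'efx']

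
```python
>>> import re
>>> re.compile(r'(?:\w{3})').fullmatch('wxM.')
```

The pattern matches exactly 3 of a word character (non-capturing group).
`re.fullmatch` is like wrapping the pattern in `^…$` (in single-line mode).
Here there's no way to consume every character, so the call returns None.

None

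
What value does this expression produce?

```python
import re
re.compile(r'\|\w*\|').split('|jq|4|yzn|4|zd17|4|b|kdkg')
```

The string is cut at each match, leaving 5 pieces.

['', '4', '4', '4', 'kdkg']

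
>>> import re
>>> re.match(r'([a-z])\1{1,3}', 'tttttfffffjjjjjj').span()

(0, 4)

After group 1 captures some text, `\1` only succeeds where that same text appears again.
`match` is anchored at position 0; if the pattern doesn't fit there, it returns None.
The match spans [0:4] → 'tttt'.
Captured: group 1 = 't'.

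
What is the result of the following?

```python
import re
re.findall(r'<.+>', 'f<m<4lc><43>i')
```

['<m<4lc><43>']

Scanning left to right: at [1:12] → '<m<4lc><43>'.
With no groups in the pattern, `findall` gives back each whole match — 1 here.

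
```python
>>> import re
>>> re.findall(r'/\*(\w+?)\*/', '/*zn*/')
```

['zn']

Walking the string: at [0:6] match '/*zn*/', group 1 = 'zn'.
With a single group, `findall` returns only what that group captured — 1 item.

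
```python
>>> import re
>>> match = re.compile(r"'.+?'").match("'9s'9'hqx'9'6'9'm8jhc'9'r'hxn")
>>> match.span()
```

(0, 4)

`match` is anchored at position 0; if the pattern doesn't fit there, it returns None.
The match spans [0:4] → "'9s'".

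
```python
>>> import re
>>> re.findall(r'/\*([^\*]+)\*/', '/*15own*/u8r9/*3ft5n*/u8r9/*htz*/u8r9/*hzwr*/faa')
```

['15own', '3ft5n', 'htz', 'hzwr']

Because there's exactly one group, `findall` drops the full match and keeps group 1 from each hit.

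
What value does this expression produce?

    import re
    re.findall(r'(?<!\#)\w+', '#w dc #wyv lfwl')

['dc', 'yv', 'lfwl']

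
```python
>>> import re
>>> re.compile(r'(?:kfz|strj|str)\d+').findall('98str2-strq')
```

['str2']

Walking the string: at [2:6] → 'str2'.
With no groups in the pattern, `findall` gives back each whole match — 1 here.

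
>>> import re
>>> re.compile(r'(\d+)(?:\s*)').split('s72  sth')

['s', '72', 'sth']

This matches one or more of a digit (captured); then zero or more of whitespace (non-capturing group).
Matches to split on: at [1:5] → '72  '.
Because the pattern has a capturing group, `split` also inserts each captured text between the pieces.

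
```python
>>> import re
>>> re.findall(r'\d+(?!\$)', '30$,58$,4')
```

A negative assertion filters positions out without eating any characters.
Matches: at [0:1] → '3'; at [4:5] → '5'; at [8:9] → '4'.
With no groups in the pattern, `findall` gives back each whole match — 3 here.

['3', '5', '4']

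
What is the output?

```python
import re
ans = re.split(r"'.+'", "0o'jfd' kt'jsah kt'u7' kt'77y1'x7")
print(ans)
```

['0o', 'x7']

Each match becomes a cut point; 2 segments remain.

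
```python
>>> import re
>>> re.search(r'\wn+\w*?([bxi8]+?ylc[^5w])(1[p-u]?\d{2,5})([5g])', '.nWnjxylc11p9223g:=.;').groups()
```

('xylc1', '1p9223', 'g')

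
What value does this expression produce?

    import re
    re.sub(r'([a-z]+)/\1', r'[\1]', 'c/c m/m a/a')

`\1` is not a pattern — it's the concrete string captured by group 1, re-applied verbatim.
Each match is replaced using the text its own group 1 captured.

'[c] [m] [a]'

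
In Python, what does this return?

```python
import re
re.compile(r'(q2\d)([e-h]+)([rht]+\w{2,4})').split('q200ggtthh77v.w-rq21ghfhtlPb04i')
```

Because the pattern has a capturing group, `split` also inserts each captured text between the pieces.

['q200ggtthh77v.w-r', 'q21', 'ghfh', 'tlPb0', '4i']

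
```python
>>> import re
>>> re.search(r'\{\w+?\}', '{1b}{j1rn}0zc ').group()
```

The match spans [0:4] → '{1b}'.

'{1b}'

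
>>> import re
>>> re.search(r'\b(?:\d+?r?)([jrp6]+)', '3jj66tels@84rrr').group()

Pattern: a word boundary (`\b`, zero-width); then one or more of a digit (lazy), then optionally the literal 'r' (non-capturing group); then one or more of one of [jrp6] (captured).
The match spans [0:5] → '3jj66'.

'3jj66'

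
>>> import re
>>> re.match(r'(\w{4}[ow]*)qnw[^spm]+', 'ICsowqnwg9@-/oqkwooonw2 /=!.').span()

(0, 28)

The pattern matches exactly 4 of a word character, then zero or more of one of [ow] (captured); then the literal 'qnw', then one or more of any character except [spm].
`re.match` won't scan ahead — the pattern has to work from the very first character.
The match spans [0:28] → 'ICsowqnwg9@-/oqkwooonw2 /=!.'.
Captured: group 1 = 'ICsow'.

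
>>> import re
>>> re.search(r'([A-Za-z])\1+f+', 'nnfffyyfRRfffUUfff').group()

After group 1 captures some text, `\1` only succeeds where that same text appears again.
Unlike `match`, `search` isn't anchored — it looks for the pattern anywhere in the string.
The match spans [0:5] → 'nnfff'.
Captured: group 1 = 'n'.

'nnfff'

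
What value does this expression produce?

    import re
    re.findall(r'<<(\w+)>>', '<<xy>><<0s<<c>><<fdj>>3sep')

['xy', 'c', 'fdj']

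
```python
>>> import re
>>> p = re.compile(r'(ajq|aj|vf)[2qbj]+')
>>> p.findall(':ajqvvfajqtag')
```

['aj', 'aj']

Walking the string: at [1:4] match 'ajq', group 1 = 'aj'; at [7:10] match 'ajq', group 1 = 'aj'.
`findall` collects group 1 from each match (2 total).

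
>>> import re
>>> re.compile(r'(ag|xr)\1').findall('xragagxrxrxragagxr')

['ag', 'xr', 'ag']

A backreference is literal: `\1` must see the identical characters the first group matched.
One capturing group, so `findall` returns just the captured substring from each match — 3 in all.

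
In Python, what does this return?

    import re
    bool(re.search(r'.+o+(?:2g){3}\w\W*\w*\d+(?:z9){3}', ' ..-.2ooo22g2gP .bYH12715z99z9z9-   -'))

False

The pattern matches one or more of any character, then one or more of the literal 'o', then the literal '2g' repeated 3 times; then a word character, then zero or more of a non-word character; then zero or more of a word character, then one or more of a digit, then the literal 'z9' repeated 3 times.
Here the pattern never matches, so the call returns None, and `bool(None)` is False.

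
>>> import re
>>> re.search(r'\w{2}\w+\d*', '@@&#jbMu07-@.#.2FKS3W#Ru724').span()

This matches exactly 2 of a word character; then one or more of a word character; then zero or more of a digit.
The match spans [4:10] → 'jbMu07'.

(4, 10)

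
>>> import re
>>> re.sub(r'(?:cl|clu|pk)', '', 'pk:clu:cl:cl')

Alternation tries branches left to right and keeps the first one that lets the overall match succeed at that position.
Matches: at [0:2] → 'pk'; at [3:5] → 'cl'; at [7:9] → 'cl'; at [10:12] → 'cl'.
Each match is replaced by ''.

':u::'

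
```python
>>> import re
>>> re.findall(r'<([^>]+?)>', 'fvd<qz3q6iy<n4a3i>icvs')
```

['qz3q6iy<n4a3i']

Matches: at [3:18] match '<qz3q6iy<n4a3i>', group 1 = 'qz3q6iy<n4a3i'.
Because there's exactly one group, `findall` drops the full match and keeps group 1 from the one hit.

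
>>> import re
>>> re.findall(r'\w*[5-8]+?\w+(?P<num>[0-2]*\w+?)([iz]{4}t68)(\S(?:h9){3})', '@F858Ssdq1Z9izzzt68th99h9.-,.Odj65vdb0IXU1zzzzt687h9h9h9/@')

[('1', 'zzzzt68', '7h9h9h9')]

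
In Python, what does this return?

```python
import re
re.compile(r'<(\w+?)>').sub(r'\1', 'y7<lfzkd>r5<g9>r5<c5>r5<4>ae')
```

Matches: at [2:9] → '<lfzkd>'; at [11:15] → '<g9>'; at [17:21] → '<c5>'; at [23:26] → '<4>'.
The replacement refers to a captured group, so each match is rewritten using its own captured text.

'y7lfzkdr5g9r5c5r54ae'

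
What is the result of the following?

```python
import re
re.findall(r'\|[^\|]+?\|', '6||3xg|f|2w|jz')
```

['|3xg|', '|2w|']

Matches: at [2:7] → '|3xg|'; at [8:12] → '|2w|'.
With no groups in the pattern, `findall` gives back each whole match — 2 here.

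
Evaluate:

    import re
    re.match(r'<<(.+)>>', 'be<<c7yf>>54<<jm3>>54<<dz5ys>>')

`re.match` won't scan ahead — the pattern has to work from the very first character.
Here the string doesn't start with a match, so the call returns None.

None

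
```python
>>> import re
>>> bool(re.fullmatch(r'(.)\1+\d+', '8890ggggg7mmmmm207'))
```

`re.fullmatch` is like wrapping the pattern in `^…$` (in single-line mode).
Here the string isn't matched end-to-end, so the call returns None, and `bool(None)` is False.

False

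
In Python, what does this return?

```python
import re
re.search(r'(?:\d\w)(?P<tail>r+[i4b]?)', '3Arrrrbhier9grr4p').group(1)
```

The pattern matches a digit, then a word character (non-capturing group); then one or more of a literal 'r', then optionally one of [i4b] (captured as 'tail').
Unlike `match`, `search` isn't anchored — it looks for the pattern anywhere in the string.
The match spans [0:7] → '3Arrrrb'.
Captured: group 1 = 'rrrrb'.

'rrrrb'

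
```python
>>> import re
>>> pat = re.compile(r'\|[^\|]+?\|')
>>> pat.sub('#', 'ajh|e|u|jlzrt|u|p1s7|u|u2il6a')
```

'ajh#u#u#u|u2il6a'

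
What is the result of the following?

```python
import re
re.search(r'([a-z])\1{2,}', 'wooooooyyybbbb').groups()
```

The match spans [1:7] → 'oooooo'.
Captured: group 1 = 'o'.

('o',)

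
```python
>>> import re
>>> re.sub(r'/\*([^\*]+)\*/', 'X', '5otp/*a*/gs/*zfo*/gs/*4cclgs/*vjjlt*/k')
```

'5otpXgsXgs/*4cclgsXk'

`sub` substitutes 'X' at each match site.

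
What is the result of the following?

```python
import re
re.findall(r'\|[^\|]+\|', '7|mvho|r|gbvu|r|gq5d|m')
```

['|mvho|', '|gbvu|', '|gq5d|']

No capturing groups, so `findall` returns the 3 full match strings.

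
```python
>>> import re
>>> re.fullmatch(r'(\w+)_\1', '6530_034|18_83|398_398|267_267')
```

None

The backreference `\1` re-matches whatever the first group consumed, character for character.
`fullmatch` succeeds only if the pattern covers the string from start to end.
Here the string isn't matched end-to-end, so the call returns None.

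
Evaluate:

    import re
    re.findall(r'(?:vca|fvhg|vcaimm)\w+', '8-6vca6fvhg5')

Since nothing is captured, `findall` lists the 1 matched substring directly.

['vca6fvhg5']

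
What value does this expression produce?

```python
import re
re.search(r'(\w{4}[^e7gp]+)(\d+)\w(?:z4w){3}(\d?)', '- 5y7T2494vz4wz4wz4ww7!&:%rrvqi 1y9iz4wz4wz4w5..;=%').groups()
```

('5y7T249', '4', '')

The match spans [2:20] → '5y7T2494vz4wz4wz4w'.
Captured: group 1 = '5y7T249', group 2 = '4', group 3 = ''.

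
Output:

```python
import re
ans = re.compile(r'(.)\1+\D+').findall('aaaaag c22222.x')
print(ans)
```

['a', '2']

`\1` is not a pattern — it's the concrete string captured by group 1, re-applied verbatim.
Scanning left to right: at [0:8] match 'aaaaag c', group 1 = 'a'; at [8:15] match '22222.x', group 1 = '2'.
Because there's exactly one group, `findall` drops the full match and keeps group 1 from each hit.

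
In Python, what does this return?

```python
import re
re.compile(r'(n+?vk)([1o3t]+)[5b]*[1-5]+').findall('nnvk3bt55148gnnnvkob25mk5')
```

[('nnnvk', 'o')]

This matches one or more of a literal 'n' (lazy), then the literal 'vk' (captured); then one or more of one of [1o3t] (captured); then zero or more of one of [5b], then one or more of a character in [1-5].
Matches: at [13:22] match 'nnnvkob25', groups = ('nnnvk', 'o').
Multiple groups make `findall` return tuples — one 2-tuple for the one match.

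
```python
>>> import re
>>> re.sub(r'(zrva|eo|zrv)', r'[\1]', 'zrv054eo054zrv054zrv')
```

'[zrv]054[eo]054[zrv]054[zrv]'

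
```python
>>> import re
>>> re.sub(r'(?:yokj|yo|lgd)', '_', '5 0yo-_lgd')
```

'5 0_-__'

Each match is replaced by '_'.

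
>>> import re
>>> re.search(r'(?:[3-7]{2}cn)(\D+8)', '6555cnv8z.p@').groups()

('v8',)

The match spans [2:8] → '55cnv8'.
Captured: group 1 = 'v8'.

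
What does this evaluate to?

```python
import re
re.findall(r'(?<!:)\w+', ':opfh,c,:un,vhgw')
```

['pfh', 'c', 'n', 'vhgw']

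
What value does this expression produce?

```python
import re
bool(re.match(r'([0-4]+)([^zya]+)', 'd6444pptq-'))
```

False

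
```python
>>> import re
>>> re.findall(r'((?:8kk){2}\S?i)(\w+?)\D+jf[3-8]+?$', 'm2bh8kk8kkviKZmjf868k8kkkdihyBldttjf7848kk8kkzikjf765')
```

This matches the literal '8kk' repeated 2 times, then optionally a non-whitespace character, then a literal 'i' (captured); then one or more of a word character (lazy) (captured); then one or more of a non-digit, then the literal 'jf'; then one or more of a character in [3-8] (lazy); then anchored at the end.
The `?` after the quantifier makes it lazy — it takes as little as possible before letting the rest of the pattern try.
Walking the string: at [4:53] match '8kk8kkviKZmjf868k8kkkdihyBldttjf7848kk8kkzikjf765', groups = ('8kk8kkvi', 'KZmjf868k8kkkdihyBldttjf7848kk8').
Multiple groups make `findall` return tuples — one 2-tuple for the one match.

[('8kk8kkvi', 'KZmjf868k8kkkdihyBldttjf7848kk8')]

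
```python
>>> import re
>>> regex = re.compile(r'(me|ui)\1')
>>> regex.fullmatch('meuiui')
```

`\1` is not a pattern — it's the concrete string captured by group 1, re-applied verbatim.
For `fullmatch`, every character of the input must be accounted for by the pattern.
Here the pattern can't cover the whole string, so the call returns None.

None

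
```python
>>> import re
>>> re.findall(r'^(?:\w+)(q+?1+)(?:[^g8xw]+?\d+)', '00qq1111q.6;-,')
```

['q1111']

This matches anchored at the start of the string; then one or more of a word character (non-capturing group); then one or more of the literal 'q' (lazy), then one or more of the literal '1' (captured); then one or more of any character except [g8xw] (lazy), then one or more of a digit (non-capturing group).
Scanning left to right: at [0:11] match '00qq1111q.6', group 1 = 'q1111'.
`findall` collects group 1 from the one match (1 total).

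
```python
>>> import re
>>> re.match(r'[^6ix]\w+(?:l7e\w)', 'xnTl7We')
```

None

With `match`, the pattern is implicitly anchored at the beginning.
Here the pattern fails at index 0, so the call returns None.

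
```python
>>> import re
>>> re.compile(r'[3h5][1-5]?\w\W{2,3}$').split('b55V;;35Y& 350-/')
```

['b55V;;35Y& ', '']

Splitting on the pattern gives 2 pieces.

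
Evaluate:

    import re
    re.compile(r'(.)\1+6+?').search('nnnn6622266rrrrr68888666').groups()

('n',)

`\1` has to match the exact text group 1 already captured.
`re.search` scans for the first position where the pattern succeeds.
The match spans [0:5] → 'nnnn6'.
Captured: group 1 = 'n'.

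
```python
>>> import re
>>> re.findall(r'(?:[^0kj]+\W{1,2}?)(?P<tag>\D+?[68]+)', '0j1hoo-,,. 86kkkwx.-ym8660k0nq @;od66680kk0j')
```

[' 86', 'ym866', 'od6668']

This matches one or more of any character except [0kj], then 1 to 2 of a non-word character (lazy) (non-capturing group); then one or more of a non-digit (lazy), then one or more of one of [68] (captured as 'tag').
Scanning left to right: at [2:13] match '1hoo-,,. 86', group 1 = ' 86'; at [16:25] match 'wx.-ym866', group 1 = 'ym866'; at [28:39] match 'nq @;od6668', group 1 = 'od6668'.
`findall` collects group 1 from each match (3 total).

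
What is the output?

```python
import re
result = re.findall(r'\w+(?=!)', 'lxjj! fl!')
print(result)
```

The positive lookaround only admits positions where the adjacent text matches; those characters stay outside the span.
Walking the string: at [0:4] → 'lxjj'; at [6:8] → 'fl'.
`findall` yields the raw match text (2 of them) because the pattern has no groups.

['lxjj', 'fl']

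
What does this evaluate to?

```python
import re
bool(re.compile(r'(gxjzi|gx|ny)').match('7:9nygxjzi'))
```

False

`match` is anchored at position 0; if the pattern doesn't fit there, it returns None.
Here position 0 doesn't satisfy it, so the call returns None, and `bool(None)` is False.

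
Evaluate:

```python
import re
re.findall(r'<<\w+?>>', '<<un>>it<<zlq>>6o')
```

['<<un>>', '<<zlq>>']

Walking the string: at [0:6] → '<<un>>'; at [8:15] → '<<zlq>>'.
`findall` yields the raw match text (2 of them) because the pattern has no groups.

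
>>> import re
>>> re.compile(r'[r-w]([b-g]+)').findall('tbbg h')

['bbg']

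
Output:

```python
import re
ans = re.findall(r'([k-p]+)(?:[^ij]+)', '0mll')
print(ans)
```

['ml']

This matches one or more of a character in [k-p] (captured); then one or more of any character except [ij] (non-capturing group).
Matches: at [1:4] match 'mll', group 1 = 'ml'.
One capturing group, so `findall` returns just the captured substring from the one match — 1 in all.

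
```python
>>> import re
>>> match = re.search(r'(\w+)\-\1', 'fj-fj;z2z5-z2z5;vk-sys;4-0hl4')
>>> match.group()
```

After group 1 captures some text, `\1` only succeeds where that same text appears again.
The match spans [0:5] → 'fj-fj'.

'fj-fj'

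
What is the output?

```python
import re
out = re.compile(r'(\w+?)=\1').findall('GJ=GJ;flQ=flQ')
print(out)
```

['GJ', 'flQ']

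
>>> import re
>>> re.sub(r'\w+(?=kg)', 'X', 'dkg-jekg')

'Xkg-Xkg'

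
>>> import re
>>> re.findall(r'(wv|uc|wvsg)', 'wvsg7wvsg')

Alternation tries branches left to right and keeps the first one that lets the overall match succeed at that position.
Walking the string: at [0:2] match 'wv', group 1 = 'wv'; at [5:7] match 'wv', group 1 = 'wv'.
With a single group, `findall` returns only what that group captured — 2 items.

['wv', 'wv']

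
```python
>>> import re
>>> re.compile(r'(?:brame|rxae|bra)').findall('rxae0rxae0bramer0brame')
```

Branches in `(...|...)` are attempted left-to-right; the first branch that allows the whole pattern to succeed is taken.
With no groups in the pattern, `findall` gives back each whole match — 4 here.

['rxae', 'rxae', 'brame', 'brame']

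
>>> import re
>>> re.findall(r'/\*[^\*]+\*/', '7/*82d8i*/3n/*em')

['/*82d8i*/']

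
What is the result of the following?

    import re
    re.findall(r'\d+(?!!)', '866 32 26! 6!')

['866', '32', '2']

A negative assertion filters positions out without eating any characters.
Scanning left to right: at [0:3] → '866'; at [4:6] → '32'; at [7:8] → '2'.
`findall` yields the raw match text (3 of them) because the pattern has no groups.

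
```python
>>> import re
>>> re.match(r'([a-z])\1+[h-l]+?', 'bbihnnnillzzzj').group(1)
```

'b'

After group 1 captures some text, `\1` only succeeds where that same text appears again.
`re.match` only tries the pattern at the start of the string.
The match spans [0:3] → 'bbi'.
Captured: group 1 = 'b'.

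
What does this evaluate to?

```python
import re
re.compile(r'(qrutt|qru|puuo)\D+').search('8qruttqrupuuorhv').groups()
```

The match spans [1:16] → 'qruttqrupuuorhv'.
Captured: group 1 = 'qrutt'.

('qrutt',)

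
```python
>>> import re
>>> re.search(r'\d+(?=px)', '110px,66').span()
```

(0, 3)

Because the assertion is zero-width, the text it checks is not consumed and won't appear in the result.
`search` walks the string left to right and returns the first match it finds.
The match spans [0:3] → '110'.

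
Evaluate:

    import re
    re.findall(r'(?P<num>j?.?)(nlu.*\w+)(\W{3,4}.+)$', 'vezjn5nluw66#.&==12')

This matches optionally the literal 'j', then optionally any character (captured as 'num'); then the literal 'nlu', then zero or more of any character, then one or more of a word character (captured); then 3 to 4 of a non-word character, then one or more of any character (captured); then anchored at the end.
Scanning left to right: at [5:19] match '5nluw66#.&==12', groups = ('5', 'nluw66', '#.&==12').
`findall` packs the 3 group values into a tuple for every match.

[('5', 'nluw66', '#.&==12')]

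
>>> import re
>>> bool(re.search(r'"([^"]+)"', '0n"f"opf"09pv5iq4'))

True

`re.search` tries every starting position until one works.
The match spans [2:5] → '"f"'.
Captured: group 1 = 'f'.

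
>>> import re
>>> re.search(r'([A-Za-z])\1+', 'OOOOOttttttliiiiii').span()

(0, 5)

The backreference `\1` re-matches whatever the first group consumed, character for character.
Unlike `match`, `search` isn't anchored — it looks for the pattern anywhere in the string.
The match spans [0:5] → 'OOOOO'.
Captured: group 1 = 'O'.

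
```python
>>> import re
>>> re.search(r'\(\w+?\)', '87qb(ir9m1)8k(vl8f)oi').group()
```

`re.search` scans for the first position where the pattern succeeds.
The match spans [4:11] → '(ir9m1)'.

'(ir9m1)'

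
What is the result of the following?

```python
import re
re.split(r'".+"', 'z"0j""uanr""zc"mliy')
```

['z', 'mliy']

Matches to split on: at [1:15] → '"0j""uanr""zc"'.
Splitting on the pattern gives 2 pieces.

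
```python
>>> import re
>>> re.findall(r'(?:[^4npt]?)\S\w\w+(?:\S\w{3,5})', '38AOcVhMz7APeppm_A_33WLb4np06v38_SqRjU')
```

['38AOcVhMz7APeppm_A_33WLb4np06v38_SqRjU']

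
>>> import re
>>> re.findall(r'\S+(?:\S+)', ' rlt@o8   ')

The pattern matches one or more of a non-whitespace character; then one or more of a non-whitespace character (non-capturing group).
Scanning left to right: at [1:7] → 'rlt@o8'.
With no groups in the pattern, `findall` gives back each whole match — 1 here.

['rlt@o8']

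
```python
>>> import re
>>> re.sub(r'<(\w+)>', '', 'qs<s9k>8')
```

Matches: at [2:7] → '<s9k>'.
Each match is replaced by ''.

'qs8'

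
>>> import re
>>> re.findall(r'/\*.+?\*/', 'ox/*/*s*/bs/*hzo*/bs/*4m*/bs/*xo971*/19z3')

['/*/*s*/', '/*hzo*/', '/*4m*/', '/*xo971*/']

No capturing groups, so `findall` returns the 4 full match strings.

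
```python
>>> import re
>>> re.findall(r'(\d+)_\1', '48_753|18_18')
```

['18']

`\1` is not a pattern — it's the concrete string captured by group 1, re-applied verbatim.
Walking the string: at [7:12] match '18_18', group 1 = '18'.
`findall` collects group 1 from the one match (1 total).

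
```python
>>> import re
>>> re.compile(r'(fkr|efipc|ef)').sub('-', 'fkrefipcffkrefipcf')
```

'--f--f'

`|` is ordered: at each position the engine commits to the first alternative that works.
Every occurrence is swapped for '-'.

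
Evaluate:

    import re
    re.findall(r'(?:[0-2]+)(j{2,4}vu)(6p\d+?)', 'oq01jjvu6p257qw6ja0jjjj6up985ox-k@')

Pattern: one or more of a character in [0-2] (non-capturing group); then 2 to 4 of a literal 'j', then the literal 'vu' (captured); then the literal '6p', then one or more of a digit (lazy) (captured).
Lazy quantifiers expand one character at a time until the remainder of the pattern can match.
Matches: at [2:11] match '01jjvu6p2', groups = ('jjvu', '6p2').
With 2 capturing groups, `findall` returns a 2-tuple per match.

[('jjvu', '6p2')]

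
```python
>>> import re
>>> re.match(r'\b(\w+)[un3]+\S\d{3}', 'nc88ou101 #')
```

Pattern: a word boundary (`\b`, zero-width); then one or more of a word character (captured); then one or more of one of [un3]; then a non-whitespace character, then exactly 3 of a digit.
With `match`, the pattern is implicitly anchored at the beginning.
Here the string doesn't start with a match, so the call returns None.

None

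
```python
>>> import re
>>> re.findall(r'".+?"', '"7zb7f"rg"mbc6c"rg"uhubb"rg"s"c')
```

['"7zb7f"', '"mbc6c"', '"uhubb"', '"s"']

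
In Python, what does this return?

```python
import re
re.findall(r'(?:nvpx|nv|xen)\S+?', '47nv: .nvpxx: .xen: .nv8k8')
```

['nv:', 'nvpxx', 'xen:', 'nv8']

Alternation isn't longest-match — the leftmost alternative that fits at this position is chosen.
Since nothing is captured, `findall` lists the 4 matched substrings directly.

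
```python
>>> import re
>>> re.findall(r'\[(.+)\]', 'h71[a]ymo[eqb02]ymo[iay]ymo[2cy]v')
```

Walking the string: at [3:32] match '[a]ymo[eqb02]ymo[iay]ymo[2cy]', group 1 = 'a]ymo[eqb02]ymo[iay]ymo[2cy'.
With a single group, `findall` returns only what that group captured — 1 item.

['a]ymo[eqb02]ymo[iay]ymo[2cy']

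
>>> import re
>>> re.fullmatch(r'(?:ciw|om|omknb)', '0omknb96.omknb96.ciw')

None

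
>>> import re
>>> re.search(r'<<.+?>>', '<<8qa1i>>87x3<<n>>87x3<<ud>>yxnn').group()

The match spans [0:9] → '<<8qa1i>>'.

'<<8qa1i>>'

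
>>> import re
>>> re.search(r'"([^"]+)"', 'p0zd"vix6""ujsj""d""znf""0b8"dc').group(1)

'vix6'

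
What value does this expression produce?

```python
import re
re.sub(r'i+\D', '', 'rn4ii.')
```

'rn4'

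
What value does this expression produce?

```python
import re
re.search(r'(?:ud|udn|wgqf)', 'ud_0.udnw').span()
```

The match spans [0:2] → 'ud'.

(0, 2)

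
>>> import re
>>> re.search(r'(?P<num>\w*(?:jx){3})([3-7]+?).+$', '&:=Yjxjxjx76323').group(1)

'Yjxjxjx'

The pattern matches zero or more of a word character, then the literal 'jx' repeated 3 times (captured as 'num'); then one or more of a character in [3-7] (lazy) (captured); then one or more of any character; then anchored at the end.
Because the quantifier is non-greedy, it stops expanding at the earliest point where the rest of the pattern can succeed.
Unlike `match`, `search` isn't anchored — it looks for the pattern anywhere in the string.
The match spans [3:15] → 'Yjxjxjx76323'.
Captured: group 1 = 'Yjxjxjx', group 2 = '7'.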